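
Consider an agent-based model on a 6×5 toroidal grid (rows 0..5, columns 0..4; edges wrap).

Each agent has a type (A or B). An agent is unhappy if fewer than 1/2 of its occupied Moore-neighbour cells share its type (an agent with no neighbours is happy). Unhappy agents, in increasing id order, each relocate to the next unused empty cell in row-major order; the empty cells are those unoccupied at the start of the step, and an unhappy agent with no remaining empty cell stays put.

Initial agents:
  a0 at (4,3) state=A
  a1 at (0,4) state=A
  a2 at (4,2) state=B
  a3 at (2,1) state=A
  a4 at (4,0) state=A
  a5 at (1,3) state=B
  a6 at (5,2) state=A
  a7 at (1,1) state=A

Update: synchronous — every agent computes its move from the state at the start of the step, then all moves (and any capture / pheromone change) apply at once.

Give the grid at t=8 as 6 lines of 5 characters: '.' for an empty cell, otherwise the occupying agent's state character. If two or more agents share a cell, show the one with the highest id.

t=1: a0@(4,3):A a1@(0,0):A a2@(0,1):B a3@(2,1):A a4@(4,0):A a5@(0,2):B a6@(5,2):A a7@(1,1):A
t=2: a0@(4,3):A a1@(0,0):A a2@(0,3):B a3@(2,1):A a4@(4,0):A a5@(0,4):B a6@(1,0):A a7@(1,1):A
t=3: a0@(4,3):A a1@(0,0):A a2@(0,3):B a3@(2,1):A a4@(4,0):A a5@(0,1):B a6@(1,0):A a7@(1,1):A
t=4: a0@(4,3):A a1@(0,0):A a2@(0,3):B a3@(2,1):A a4@(4,0):A a5@(0,2):B a6@(1,0):A a7@(1,1):A
t=5: (unchanged — steady state)

A.BB.
AA...
.A...
.....
A..A.
.....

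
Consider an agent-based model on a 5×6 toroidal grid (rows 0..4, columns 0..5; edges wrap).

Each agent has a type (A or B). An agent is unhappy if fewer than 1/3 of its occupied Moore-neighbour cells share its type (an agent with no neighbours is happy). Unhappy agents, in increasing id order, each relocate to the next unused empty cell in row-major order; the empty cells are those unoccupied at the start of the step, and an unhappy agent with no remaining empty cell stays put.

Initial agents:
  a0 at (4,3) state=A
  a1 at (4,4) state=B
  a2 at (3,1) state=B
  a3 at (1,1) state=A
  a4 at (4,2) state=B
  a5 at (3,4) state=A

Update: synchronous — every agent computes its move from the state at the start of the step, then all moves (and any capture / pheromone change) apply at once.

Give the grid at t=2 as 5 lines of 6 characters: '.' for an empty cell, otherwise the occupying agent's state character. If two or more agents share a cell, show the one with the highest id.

t=1: a0@(4,3):A a1@(0,0):B a2@(3,1):B a3@(1,1):A a4@(4,2):B a5@(3,4):A
t=2: a0@(4,3):A a1@(0,1):B a2@(3,1):B a3@(0,2):A a4@(4,2):B a5@(3,4):A

.BA...
......
......
.B..A.
..BA..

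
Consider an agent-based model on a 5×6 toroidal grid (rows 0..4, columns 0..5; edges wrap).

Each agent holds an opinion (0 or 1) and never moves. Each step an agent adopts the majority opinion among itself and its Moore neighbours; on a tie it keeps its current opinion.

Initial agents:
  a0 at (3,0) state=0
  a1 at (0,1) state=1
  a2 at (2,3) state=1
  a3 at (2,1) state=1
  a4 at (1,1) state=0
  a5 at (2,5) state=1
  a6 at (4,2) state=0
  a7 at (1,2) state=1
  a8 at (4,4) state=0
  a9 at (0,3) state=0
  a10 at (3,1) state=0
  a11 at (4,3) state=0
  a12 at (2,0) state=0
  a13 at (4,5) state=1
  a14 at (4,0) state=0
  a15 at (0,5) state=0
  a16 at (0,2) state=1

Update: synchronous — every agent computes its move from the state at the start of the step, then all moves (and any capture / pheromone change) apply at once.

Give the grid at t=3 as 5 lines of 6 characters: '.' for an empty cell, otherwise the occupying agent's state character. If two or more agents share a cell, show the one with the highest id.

.100.0
.11...
00.1.0
00....
0.0000

t=1: a0@(3,0):0 a1@(0,1):1 a2@(2,3):1 a3@(2,1):0 a4@(1,1):1 a5@(2,5):0 a6@(4,2):0 a7@(1,2):1 a8@(4,4):0 a9@(0,3):0 a10@(3,1):0 a11@(4,3):0 a12@(2,0):0 a13@(4,5):0 a14@(4,0):0 a15@(0,5):0 a16@(0,2):0
t=2: (unchanged — steady state)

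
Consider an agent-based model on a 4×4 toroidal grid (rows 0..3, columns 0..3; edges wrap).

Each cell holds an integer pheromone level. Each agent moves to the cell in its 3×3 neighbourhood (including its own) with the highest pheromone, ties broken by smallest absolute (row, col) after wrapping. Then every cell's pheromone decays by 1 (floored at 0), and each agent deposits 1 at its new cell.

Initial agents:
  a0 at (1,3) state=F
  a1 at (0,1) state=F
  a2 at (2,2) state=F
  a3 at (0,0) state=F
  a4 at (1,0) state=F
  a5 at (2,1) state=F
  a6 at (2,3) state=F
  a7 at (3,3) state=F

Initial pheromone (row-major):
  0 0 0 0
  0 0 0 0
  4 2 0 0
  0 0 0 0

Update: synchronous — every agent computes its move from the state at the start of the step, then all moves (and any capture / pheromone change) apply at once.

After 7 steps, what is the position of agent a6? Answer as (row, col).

(2, 0)

t=1: a0@(2,0) a1@(0,0) a2@(2,1) a3@(0,0) a4@(2,0) a5@(2,0) a6@(2,0) a7@(2,0) | pheromone: 2 0 0 0 / 0 0 0 0 / 8 2 0 0 / 0 0 0 0
t=2: a0@(2,0) a1@(0,0) a2@(2,0) a3@(0,0) a4@(2,0) a5@(2,0) a6@(2,0) a7@(2,0) | pheromone: 3 0 0 0 / 0 0 0 0 / 13 1 0 0 / 0 0 0 0
t=3: a0@(2,0) a1@(0,0) a2@(2,0) a3@(0,0) a4@(2,0) a5@(2,0) a6@(2,0) a7@(2,0) | pheromone: 4 0 0 0 / 0 0 0 0 / 18 0 0 0 / 0 0 0 0
t=4: a0@(2,0) a1@(0,0) a2@(2,0) a3@(0,0) a4@(2,0) a5@(2,0) a6@(2,0) a7@(2,0) | pheromone: 5 0 0 0 / 0 0 0 0 / 23 0 0 0 / 0 0 0 0
t=5: a0@(2,0) a1@(0,0) a2@(2,0) a3@(0,0) a4@(2,0) a5@(2,0) a6@(2,0) a7@(2,0) | pheromone: 6 0 0 0 / 0 0 0 0 / 28 0 0 0 / 0 0 0 0
t=6: a0@(2,0) a1@(0,0) a2@(2,0) a3@(0,0) a4@(2,0) a5@(2,0) a6@(2,0) a7@(2,0) | pheromone: 7 0 0 0 / 0 0 0 0 / 33 0 0 0 / 0 0 0 0
t=7: a0@(2,0) a1@(0,0) a2@(2,0) a3@(0,0) a4@(2,0) a5@(2,0) a6@(2,0) a7@(2,0) | pheromone: 8 0 0 0 / 0 0 0 0 / 38 0 0 0 / 0 0 0 0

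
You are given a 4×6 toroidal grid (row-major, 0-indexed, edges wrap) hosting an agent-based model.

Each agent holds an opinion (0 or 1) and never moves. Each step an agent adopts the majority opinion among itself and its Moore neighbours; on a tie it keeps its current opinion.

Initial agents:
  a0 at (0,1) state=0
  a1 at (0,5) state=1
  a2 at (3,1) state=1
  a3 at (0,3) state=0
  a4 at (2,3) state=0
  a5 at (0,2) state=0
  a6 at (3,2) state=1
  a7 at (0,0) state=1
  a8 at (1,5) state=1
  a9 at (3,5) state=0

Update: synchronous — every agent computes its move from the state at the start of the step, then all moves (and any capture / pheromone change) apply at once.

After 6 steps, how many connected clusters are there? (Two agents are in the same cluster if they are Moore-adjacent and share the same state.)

t=1: a0@(0,1):1 a1@(0,5):1 a2@(3,1):1 a3@(0,3):0 a4@(2,3):0 a5@(0,2):0 a6@(3,2):0 a7@(0,0):1 a8@(1,5):1 a9@(3,5):1
t=2: (unchanged — steady state)

2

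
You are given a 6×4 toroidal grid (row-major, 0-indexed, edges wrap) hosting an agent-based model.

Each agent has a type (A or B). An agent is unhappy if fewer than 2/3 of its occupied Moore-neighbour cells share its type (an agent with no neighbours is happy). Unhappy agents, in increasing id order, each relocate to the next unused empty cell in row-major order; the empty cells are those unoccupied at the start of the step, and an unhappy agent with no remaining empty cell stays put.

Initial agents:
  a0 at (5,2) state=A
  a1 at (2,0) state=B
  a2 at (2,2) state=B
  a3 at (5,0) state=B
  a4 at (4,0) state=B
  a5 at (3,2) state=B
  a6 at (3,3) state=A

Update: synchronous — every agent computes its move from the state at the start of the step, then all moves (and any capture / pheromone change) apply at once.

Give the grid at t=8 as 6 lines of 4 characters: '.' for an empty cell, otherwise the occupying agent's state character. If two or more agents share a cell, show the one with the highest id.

t=1: a0@(5,2):A a1@(0,0):B a2@(0,1):B a3@(5,0):B a4@(0,2):B a5@(0,3):B a6@(1,0):A
t=2: a0@(1,1):A a1@(0,0):B a2@(1,2):B a3@(5,0):B a4@(0,2):B a5@(1,3):B a6@(2,0):A
t=3: a0@(0,1):A a1@(0,0):B a2@(1,2):B a3@(5,0):B a4@(0,2):B a5@(1,3):B a6@(0,3):A
t=4: a0@(1,0):A a1@(1,1):B a2@(2,0):B a3@(2,1):B a4@(2,2):B a5@(1,3):B a6@(2,3):A
t=5: a0@(0,0):A a1@(1,1):B a2@(0,1):B a3@(2,1):B a4@(2,2):B a5@(0,2):B a6@(0,3):A
t=6: a0@(1,0):A a1@(1,1):B a2@(0,1):B a3@(2,1):B a4@(2,2):B a5@(0,2):B a6@(1,2):A
t=7: a0@(0,0):A a1@(1,1):B a2@(0,3):B a3@(1,3):B a4@(2,2):B a5@(0,2):B a6@(2,0):A
t=8: a0@(0,1):A a1@(1,0):B a2@(0,3):B a3@(1,2):B a4@(2,2):B a5@(0,2):B a6@(2,1):A

.ABB
B.B.
.AB.
....
....
....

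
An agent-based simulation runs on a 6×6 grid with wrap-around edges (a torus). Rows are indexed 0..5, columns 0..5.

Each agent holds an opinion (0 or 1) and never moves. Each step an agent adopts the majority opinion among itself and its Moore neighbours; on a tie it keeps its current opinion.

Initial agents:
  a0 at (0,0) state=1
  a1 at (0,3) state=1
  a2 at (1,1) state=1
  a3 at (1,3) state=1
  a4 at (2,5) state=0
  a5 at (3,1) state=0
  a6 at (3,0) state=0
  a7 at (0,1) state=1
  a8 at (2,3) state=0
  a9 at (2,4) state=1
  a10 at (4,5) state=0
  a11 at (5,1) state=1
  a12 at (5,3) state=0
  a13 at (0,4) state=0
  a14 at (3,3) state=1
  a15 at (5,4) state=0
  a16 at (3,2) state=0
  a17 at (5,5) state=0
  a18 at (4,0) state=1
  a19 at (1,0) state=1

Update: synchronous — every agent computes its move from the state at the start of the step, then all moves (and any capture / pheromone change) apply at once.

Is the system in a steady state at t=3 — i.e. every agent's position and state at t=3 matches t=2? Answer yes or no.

yes

t=1: a0@(0,0):1 a1@(0,3):0 a2@(1,1):1 a3@(1,3):1 a4@(2,5):0 a5@(3,1):0 a6@(3,0):0 a7@(0,1):1 a8@(2,3):1 a9@(2,4):1 a10@(4,5):0 a11@(5,1):1 a12@(5,3):0 a13@(0,4):0 a14@(3,3):1 a15@(5,4):0 a16@(3,2):0 a17@(5,5):0 a18@(4,0):0 a19@(1,0):1
t=2: (unchanged — steady state)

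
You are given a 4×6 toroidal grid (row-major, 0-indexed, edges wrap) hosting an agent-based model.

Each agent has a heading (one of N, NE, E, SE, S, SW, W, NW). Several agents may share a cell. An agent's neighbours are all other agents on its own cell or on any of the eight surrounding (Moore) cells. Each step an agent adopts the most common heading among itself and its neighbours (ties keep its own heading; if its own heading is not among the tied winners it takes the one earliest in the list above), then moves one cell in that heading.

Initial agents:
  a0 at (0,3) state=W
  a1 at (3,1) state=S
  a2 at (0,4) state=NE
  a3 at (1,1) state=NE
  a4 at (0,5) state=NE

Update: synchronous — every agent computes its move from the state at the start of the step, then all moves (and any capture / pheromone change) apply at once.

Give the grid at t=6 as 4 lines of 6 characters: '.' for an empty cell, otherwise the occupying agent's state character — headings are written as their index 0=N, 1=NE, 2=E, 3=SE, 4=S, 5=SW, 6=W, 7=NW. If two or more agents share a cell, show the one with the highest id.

t=1: a0@(0,2):W a1@(0,1):S a2@(3,5):NE a3@(0,2):NE a4@(3,0):NE
t=2: a0@(0,1):W a1@(3,2):NE a2@(2,0):NE a3@(3,3):NE a4@(2,1):NE
t=3: a0@(0,0):W a1@(2,3):NE a2@(1,1):NE a3@(2,4):NE a4@(1,2):NE
t=4: a0@(0,5):W a1@(1,4):NE a2@(0,2):NE a3@(1,5):NE a4@(0,3):NE
t=5: a0@(3,0):NE a1@(0,5):NE a2@(3,3):NE a3@(0,0):NE a4@(3,4):NE
t=6: a0@(2,1):NE a1@(3,0):NE a2@(2,4):NE a3@(3,1):NE a4@(2,5):NE

......
......
.1..11
11....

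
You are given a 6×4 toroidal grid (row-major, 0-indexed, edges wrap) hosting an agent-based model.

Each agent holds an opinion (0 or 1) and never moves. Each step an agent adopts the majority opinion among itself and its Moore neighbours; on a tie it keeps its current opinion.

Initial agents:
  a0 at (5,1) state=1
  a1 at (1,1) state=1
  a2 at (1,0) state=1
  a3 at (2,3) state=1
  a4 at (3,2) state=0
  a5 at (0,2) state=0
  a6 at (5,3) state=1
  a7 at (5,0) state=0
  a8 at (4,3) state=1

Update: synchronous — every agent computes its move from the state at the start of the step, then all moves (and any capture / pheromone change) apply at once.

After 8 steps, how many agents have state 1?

t=1: a0@(5,1):0 a1@(1,1):1 a2@(1,0):1 a3@(2,3):1 a4@(3,2):1 a5@(0,2):1 a6@(5,3):1 a7@(5,0):1 a8@(4,3):1
t=2: a0@(5,1):1 a1@(1,1):1 a2@(1,0):1 a3@(2,3):1 a4@(3,2):1 a5@(0,2):1 a6@(5,3):1 a7@(5,0):1 a8@(4,3):1
t=3: (unchanged — steady state)

9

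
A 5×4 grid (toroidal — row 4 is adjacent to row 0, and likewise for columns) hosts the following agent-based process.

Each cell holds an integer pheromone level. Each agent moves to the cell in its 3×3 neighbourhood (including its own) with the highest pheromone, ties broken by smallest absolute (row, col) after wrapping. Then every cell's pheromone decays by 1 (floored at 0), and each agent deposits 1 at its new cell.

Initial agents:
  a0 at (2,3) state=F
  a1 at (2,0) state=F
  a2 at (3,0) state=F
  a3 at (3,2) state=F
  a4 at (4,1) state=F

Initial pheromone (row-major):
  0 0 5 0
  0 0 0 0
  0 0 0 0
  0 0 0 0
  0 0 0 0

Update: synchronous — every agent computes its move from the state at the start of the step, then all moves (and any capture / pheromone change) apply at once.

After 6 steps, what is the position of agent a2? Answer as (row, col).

(1, 0)

t=1: a0@(1,0) a1@(1,0) a2@(2,0) a3@(2,1) a4@(0,2) | pheromone: 0 0 5 0 / 2 0 0 0 / 1 1 0 0 / 0 0 0 0 / 0 0 0 0
t=2: a0@(1,0) a1@(1,0) a2@(1,0) a3@(1,0) a4@(0,2) | pheromone: 0 0 5 0 / 5 0 0 0 / 0 0 0 0 / 0 0 0 0 / 0 0 0 0
t=3: a0@(1,0) a1@(1,0) a2@(1,0) a3@(1,0) a4@(0,2) | pheromone: 0 0 5 0 / 8 0 0 0 / 0 0 0 0 / 0 0 0 0 / 0 0 0 0
t=4: a0@(1,0) a1@(1,0) a2@(1,0) a3@(1,0) a4@(0,2) | pheromone: 0 0 5 0 / 11 0 0 0 / 0 0 0 0 / 0 0 0 0 / 0 0 0 0
t=5: a0@(1,0) a1@(1,0) a2@(1,0) a3@(1,0) a4@(0,2) | pheromone: 0 0 5 0 / 14 0 0 0 / 0 0 0 0 / 0 0 0 0 / 0 0 0 0
t=6: a0@(1,0) a1@(1,0) a2@(1,0) a3@(1,0) a4@(0,2) | pheromone: 0 0 5 0 / 17 0 0 0 / 0 0 0 0 / 0 0 0 0 / 0 0 0 0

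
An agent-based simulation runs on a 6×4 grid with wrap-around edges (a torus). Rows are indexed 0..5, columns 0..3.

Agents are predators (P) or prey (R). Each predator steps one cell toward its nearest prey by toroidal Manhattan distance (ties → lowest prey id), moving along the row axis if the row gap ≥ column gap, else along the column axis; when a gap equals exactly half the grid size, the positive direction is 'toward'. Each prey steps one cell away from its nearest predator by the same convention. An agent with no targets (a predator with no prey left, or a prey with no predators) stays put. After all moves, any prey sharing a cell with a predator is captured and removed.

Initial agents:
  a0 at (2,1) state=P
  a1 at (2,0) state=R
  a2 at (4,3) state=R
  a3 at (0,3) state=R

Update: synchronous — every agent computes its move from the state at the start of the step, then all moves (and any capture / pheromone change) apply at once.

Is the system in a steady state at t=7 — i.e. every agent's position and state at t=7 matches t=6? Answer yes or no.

t=1: a0@(2,0):P a1@(2,3):R a2@(5,3):R a3@(5,3):R
t=2: a0@(2,3):P a1@(2,2):R a2@(4,3):R a3@(4,3):R
t=3: a0@(2,2):P a1@(2,1):R a2@(5,3):R a3@(5,3):R
t=4: a0@(2,1):P a1@(2,0):R a2@(4,3):R a3@(4,3):R
t=5: a0@(2,0):P a1@(2,3):R a2@(5,3):R a3@(5,3):R
t=6: a0@(2,3):P a1@(2,2):R a2@(4,3):R a3@(4,3):R
t=7: a0@(2,2):P a1@(2,1):R a2@(5,3):R a3@(5,3):R

no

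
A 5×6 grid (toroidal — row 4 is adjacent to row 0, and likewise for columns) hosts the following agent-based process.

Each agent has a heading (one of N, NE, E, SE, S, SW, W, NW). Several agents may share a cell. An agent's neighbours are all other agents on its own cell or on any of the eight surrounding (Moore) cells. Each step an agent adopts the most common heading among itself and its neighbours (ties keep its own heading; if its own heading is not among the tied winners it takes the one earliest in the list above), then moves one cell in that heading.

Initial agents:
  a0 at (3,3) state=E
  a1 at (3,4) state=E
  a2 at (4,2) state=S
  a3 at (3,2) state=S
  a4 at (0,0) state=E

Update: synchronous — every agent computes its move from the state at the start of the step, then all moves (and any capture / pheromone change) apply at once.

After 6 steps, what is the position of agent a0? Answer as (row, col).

t=1: a0@(3,4):E a1@(3,5):E a2@(0,2):S a3@(4,2):S a4@(0,1):E
t=2: a0@(3,5):E a1@(3,0):E a2@(1,2):S a3@(0,2):S a4@(1,1):S
t=3: a0@(3,0):E a1@(3,1):E a2@(2,2):S a3@(1,2):S a4@(2,1):S
t=4: a0@(3,1):E a1@(3,2):E a2@(3,2):S a3@(2,2):S a4@(3,1):S
t=5: a0@(4,1):S a1@(4,2):S a2@(4,2):S a3@(3,2):S a4@(4,1):S
t=6: a0@(0,1):S a1@(0,2):S a2@(0,2):S a3@(4,2):S a4@(0,1):S

(0, 1)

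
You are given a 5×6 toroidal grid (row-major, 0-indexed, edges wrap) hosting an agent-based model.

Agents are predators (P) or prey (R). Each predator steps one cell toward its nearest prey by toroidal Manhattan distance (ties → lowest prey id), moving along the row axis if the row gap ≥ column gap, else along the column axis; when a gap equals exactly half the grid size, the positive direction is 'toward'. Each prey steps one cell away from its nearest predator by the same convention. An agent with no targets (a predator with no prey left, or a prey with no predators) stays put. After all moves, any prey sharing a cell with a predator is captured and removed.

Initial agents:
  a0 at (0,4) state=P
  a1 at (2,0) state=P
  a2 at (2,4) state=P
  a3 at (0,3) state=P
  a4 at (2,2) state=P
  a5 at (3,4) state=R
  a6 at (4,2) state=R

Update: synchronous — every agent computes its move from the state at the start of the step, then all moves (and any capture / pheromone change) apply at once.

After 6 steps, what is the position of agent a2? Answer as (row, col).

t=1: a0@(4,4):P a1@(2,5):P a2@(3,4):P a3@(4,3):P a4@(3,2):P
t=2: (unchanged — steady state)

(3, 4)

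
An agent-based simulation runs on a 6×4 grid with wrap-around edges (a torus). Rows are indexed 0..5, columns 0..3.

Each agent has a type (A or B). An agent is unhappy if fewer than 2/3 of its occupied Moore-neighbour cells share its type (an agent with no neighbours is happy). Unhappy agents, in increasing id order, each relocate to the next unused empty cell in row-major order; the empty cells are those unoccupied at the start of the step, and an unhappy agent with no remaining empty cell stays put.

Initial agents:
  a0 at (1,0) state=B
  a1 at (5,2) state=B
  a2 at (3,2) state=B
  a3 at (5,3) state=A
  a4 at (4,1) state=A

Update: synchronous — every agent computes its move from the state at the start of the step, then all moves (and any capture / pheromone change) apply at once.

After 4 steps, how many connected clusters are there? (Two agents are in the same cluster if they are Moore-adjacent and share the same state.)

2

t=1: a0@(1,0):B a1@(0,0):B a2@(0,1):B a3@(0,2):A a4@(0,3):A
t=2: a0@(1,0):B a1@(0,0):B a2@(0,1):B a3@(1,1):A a4@(1,2):A
t=3: a0@(1,0):B a1@(0,0):B a2@(0,2):B a3@(0,3):A a4@(1,3):A
t=4: a0@(0,1):B a1@(1,1):B a2@(1,2):B a3@(2,0):A a4@(2,1):A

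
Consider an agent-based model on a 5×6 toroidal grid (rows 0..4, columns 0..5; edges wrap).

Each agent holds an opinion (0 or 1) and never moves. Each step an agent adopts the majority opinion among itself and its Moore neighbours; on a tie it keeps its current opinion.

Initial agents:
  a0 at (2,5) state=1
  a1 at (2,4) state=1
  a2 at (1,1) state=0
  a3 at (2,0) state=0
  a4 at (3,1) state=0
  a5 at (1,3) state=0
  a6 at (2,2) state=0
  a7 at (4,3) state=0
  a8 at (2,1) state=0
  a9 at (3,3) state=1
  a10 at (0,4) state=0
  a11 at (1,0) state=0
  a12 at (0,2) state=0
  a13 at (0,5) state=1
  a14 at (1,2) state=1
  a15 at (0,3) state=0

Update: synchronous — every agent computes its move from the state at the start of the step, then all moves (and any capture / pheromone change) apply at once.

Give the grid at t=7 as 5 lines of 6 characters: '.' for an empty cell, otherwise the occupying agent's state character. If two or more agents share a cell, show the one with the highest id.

..0000
0000..
000.11
.0.1..
...0..

t=1: a0@(2,5):1 a1@(2,4):1 a2@(1,1):0 a3@(2,0):0 a4@(3,1):0 a5@(1,3):0 a6@(2,2):0 a7@(4,3):0 a8@(2,1):0 a9@(3,3):1 a10@(0,4):0 a11@(1,0):0 a12@(0,2):0 a13@(0,5):0 a14@(1,2):0 a15@(0,3):0
t=2: (unchanged — steady state)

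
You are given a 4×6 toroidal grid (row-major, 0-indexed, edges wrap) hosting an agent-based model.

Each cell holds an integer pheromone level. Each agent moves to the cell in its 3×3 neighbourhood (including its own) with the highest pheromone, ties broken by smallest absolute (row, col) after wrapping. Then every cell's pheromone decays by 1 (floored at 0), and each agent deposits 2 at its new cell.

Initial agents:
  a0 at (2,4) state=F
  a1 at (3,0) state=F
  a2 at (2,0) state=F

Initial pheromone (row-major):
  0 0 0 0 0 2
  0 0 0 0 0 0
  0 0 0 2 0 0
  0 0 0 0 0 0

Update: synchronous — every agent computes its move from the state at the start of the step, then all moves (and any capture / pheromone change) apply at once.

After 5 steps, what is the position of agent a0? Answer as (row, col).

(2, 3)

t=1: a0@(2,3) a1@(0,5) a2@(1,0) | pheromone: 0 0 0 0 0 3 / 2 0 0 0 0 0 / 0 0 0 3 0 0 / 0 0 0 0 0 0
t=2: a0@(2,3) a1@(0,5) a2@(0,5) | pheromone: 0 0 0 0 0 6 / 1 0 0 0 0 0 / 0 0 0 4 0 0 / 0 0 0 0 0 0
t=3: a0@(2,3) a1@(0,5) a2@(0,5) | pheromone: 0 0 0 0 0 9 / 0 0 0 0 0 0 / 0 0 0 5 0 0 / 0 0 0 0 0 0
t=4: a0@(2,3) a1@(0,5) a2@(0,5) | pheromone: 0 0 0 0 0 12 / 0 0 0 0 0 0 / 0 0 0 6 0 0 / 0 0 0 0 0 0
t=5: a0@(2,3) a1@(0,5) a2@(0,5) | pheromone: 0 0 0 0 0 15 / 0 0 0 0 0 0 / 0 0 0 7 0 0 / 0 0 0 0 0 0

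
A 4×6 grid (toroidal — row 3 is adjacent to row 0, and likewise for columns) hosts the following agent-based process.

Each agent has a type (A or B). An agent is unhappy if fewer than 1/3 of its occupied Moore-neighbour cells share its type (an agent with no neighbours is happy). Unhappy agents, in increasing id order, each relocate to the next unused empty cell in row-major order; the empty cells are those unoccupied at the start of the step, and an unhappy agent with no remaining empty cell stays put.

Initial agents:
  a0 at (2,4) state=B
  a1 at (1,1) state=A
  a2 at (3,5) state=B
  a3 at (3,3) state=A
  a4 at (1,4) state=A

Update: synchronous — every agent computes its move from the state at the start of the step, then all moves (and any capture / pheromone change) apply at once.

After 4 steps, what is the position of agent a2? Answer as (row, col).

t=1: a0@(2,4):B a1@(1,1):A a2@(3,5):B a3@(0,0):A a4@(0,1):A
t=2: (unchanged — steady state)

(3, 5)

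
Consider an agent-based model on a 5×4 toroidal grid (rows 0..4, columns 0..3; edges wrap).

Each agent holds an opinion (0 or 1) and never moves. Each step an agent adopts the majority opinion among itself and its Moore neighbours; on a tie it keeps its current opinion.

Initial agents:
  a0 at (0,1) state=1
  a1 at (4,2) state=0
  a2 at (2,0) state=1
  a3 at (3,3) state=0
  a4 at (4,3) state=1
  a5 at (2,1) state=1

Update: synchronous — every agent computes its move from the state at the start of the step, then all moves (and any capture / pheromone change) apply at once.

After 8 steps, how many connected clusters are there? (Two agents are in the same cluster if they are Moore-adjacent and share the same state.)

t=1: a0@(0,1):1 a1@(4,2):0 a2@(2,0):1 a3@(3,3):0 a4@(4,3):0 a5@(2,1):1
t=2: (unchanged — steady state)

3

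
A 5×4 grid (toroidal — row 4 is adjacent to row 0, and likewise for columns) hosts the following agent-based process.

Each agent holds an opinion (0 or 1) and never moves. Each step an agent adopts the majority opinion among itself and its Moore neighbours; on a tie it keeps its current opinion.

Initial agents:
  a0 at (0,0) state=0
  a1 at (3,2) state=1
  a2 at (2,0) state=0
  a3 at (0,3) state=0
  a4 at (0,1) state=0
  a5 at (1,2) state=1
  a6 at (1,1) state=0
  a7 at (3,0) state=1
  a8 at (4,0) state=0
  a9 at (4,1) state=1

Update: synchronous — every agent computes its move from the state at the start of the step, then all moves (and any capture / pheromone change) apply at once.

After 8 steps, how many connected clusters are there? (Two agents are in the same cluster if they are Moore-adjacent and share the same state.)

2

t=1: a0@(0,0):0 a1@(3,2):1 a2@(2,0):0 a3@(0,3):0 a4@(0,1):0 a5@(1,2):0 a6@(1,1):0 a7@(3,0):1 a8@(4,0):0 a9@(4,1):1
t=2: (unchanged — steady state)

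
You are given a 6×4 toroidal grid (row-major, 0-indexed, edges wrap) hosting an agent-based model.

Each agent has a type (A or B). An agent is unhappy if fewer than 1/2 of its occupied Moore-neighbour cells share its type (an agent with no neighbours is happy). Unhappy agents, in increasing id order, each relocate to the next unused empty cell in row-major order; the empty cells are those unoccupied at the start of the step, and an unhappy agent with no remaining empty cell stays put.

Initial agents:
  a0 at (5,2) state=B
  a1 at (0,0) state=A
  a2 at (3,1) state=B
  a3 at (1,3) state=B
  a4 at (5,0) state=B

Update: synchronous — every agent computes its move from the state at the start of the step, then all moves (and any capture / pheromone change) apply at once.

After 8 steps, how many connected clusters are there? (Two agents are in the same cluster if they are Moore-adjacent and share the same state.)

t=1: a0@(5,2):B a1@(0,1):A a2@(3,1):B a3@(0,2):B a4@(0,3):B
t=2: a0@(5,2):B a1@(0,0):A a2@(3,1):B a3@(0,2):B a4@(0,3):B
t=3: a0@(5,2):B a1@(0,1):A a2@(3,1):B a3@(0,2):B a4@(0,3):B
t=4: a0@(5,2):B a1@(0,0):A a2@(3,1):B a3@(0,2):B a4@(0,3):B
t=5: a0@(5,2):B a1@(0,1):A a2@(3,1):B a3@(0,2):B a4@(0,3):B
t=6: a0@(5,2):B a1@(0,0):A a2@(3,1):B a3@(0,2):B a4@(0,3):B
t=7: a0@(5,2):B a1@(0,1):A a2@(3,1):B a3@(0,2):B a4@(0,3):B
t=8: a0@(5,2):B a1@(0,0):A a2@(3,1):B a3@(0,2):B a4@(0,3):B

3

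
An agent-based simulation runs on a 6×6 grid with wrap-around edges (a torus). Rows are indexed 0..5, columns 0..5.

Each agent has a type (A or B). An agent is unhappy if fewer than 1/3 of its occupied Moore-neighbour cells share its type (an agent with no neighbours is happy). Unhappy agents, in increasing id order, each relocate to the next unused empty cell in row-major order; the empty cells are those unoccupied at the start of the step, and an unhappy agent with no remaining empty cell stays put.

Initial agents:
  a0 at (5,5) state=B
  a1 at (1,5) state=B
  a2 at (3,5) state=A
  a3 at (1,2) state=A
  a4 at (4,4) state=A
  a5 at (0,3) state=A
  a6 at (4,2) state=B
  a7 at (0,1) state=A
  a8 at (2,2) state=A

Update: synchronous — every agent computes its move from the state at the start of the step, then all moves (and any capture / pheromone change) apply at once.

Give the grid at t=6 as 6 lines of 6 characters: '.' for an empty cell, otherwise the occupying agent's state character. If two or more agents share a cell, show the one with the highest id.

BA.A..
..A..B
..A...
.....A
..B.A.
......

t=1: a0@(0,0):B a1@(1,5):B a2@(3,5):A a3@(1,2):A a4@(4,4):A a5@(0,3):A a6@(4,2):B a7@(0,1):A a8@(2,2):A
t=2: (unchanged — steady state)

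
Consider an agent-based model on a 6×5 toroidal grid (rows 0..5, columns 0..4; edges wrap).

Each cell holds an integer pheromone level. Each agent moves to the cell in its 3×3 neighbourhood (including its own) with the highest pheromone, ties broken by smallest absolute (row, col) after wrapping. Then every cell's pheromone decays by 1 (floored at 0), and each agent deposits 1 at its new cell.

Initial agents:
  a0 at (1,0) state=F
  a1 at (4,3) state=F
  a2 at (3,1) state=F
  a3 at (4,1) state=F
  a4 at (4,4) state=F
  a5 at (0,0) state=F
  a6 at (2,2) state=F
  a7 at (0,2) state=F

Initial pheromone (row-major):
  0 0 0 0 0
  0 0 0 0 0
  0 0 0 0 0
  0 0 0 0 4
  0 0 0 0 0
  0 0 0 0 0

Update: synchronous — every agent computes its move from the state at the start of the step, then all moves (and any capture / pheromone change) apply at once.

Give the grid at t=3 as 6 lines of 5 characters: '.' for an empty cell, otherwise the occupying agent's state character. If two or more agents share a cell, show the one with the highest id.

F....
.....
.....
....F
.....
.....

t=1: a0@(0,0) a1@(3,4) a2@(2,0) a3@(3,0) a4@(3,4) a5@(0,0) a6@(1,1) a7@(0,1) | pheromone: 2 1 0 0 0 / 0 1 0 0 0 / 1 0 0 0 0 / 1 0 0 0 5 / 0 0 0 0 0 / 0 0 0 0 0
t=2: a0@(0,0) a1@(3,4) a2@(3,4) a3@(3,4) a4@(3,4) a5@(0,0) a6@(0,0) a7@(0,0) | pheromone: 5 0 0 0 0 / 0 0 0 0 0 / 0 0 0 0 0 / 0 0 0 0 8 / 0 0 0 0 0 / 0 0 0 0 0
t=3: a0@(0,0) a1@(3,4) a2@(3,4) a3@(3,4) a4@(3,4) a5@(0,0) a6@(0,0) a7@(0,0) | pheromone: 8 0 0 0 0 / 0 0 0 0 0 / 0 0 0 0 0 / 0 0 0 0 11 / 0 0 0 0 0 / 0 0 0 0 0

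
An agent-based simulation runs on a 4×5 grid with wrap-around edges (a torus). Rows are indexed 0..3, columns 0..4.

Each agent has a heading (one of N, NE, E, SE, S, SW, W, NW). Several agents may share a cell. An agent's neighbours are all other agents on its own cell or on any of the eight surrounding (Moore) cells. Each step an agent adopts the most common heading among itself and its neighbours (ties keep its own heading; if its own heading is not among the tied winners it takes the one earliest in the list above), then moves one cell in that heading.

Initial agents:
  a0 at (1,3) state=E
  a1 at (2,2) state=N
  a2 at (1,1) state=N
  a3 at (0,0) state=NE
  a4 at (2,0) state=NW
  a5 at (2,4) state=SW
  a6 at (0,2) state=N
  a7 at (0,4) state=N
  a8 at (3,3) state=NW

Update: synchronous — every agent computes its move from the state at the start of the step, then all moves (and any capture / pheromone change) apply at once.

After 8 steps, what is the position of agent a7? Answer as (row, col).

(0, 4)

t=1: a0@(0,3):N a1@(1,2):N a2@(0,1):N a3@(3,0):N a4@(1,4):NW a5@(1,3):NW a6@(3,2):N a7@(3,4):N a8@(2,3):N
t=2: a0@(3,3):N a1@(0,2):N a2@(3,1):N a3@(2,0):N a4@(0,3):NW a5@(0,3):N a6@(2,2):N a7@(2,4):N a8@(1,3):N
t=3: a0@(2,3):N a1@(3,2):N a2@(2,1):N a3@(1,0):N a4@(3,3):N a5@(3,3):N a6@(1,2):N a7@(1,4):N a8@(0,3):N
t=4: a0@(1,3):N a1@(2,2):N a2@(1,1):N a3@(0,0):N a4@(2,3):N a5@(2,3):N a6@(0,2):N a7@(0,4):N a8@(3,3):N
t=5: a0@(0,3):N a1@(1,2):N a2@(0,1):N a3@(3,0):N a4@(1,3):N a5@(1,3):N a6@(3,2):N a7@(3,4):N a8@(2,3):N
t=6: a0@(3,3):N a1@(0,2):N a2@(3,1):N a3@(2,0):N a4@(0,3):N a5@(0,3):N a6@(2,2):N a7@(2,4):N a8@(1,3):N
t=7: a0@(2,3):N a1@(3,2):N a2@(2,1):N a3@(1,0):N a4@(3,3):N a5@(3,3):N a6@(1,2):N a7@(1,4):N a8@(0,3):N
t=8: a0@(1,3):N a1@(2,2):N a2@(1,1):N a3@(0,0):N a4@(2,3):N a5@(2,3):N a6@(0,2):N a7@(0,4):N a8@(3,3):N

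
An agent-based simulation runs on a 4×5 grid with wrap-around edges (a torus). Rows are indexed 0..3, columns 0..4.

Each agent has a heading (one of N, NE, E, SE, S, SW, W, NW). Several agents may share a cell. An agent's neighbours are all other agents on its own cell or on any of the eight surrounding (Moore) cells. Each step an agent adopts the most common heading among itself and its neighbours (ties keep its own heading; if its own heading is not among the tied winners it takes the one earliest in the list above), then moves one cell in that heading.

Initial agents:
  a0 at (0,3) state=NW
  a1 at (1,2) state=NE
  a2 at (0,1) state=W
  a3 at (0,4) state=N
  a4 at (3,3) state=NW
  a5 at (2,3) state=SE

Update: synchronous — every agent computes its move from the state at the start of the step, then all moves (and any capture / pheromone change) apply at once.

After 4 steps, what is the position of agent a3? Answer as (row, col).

(0, 0)

t=1: a0@(3,2):NW a1@(0,3):NE a2@(0,0):W a3@(3,3):NW a4@(2,2):NW a5@(3,4):SE
t=2: a0@(2,1):NW a1@(3,2):NW a2@(0,4):W a3@(2,2):NW a4@(1,1):NW a5@(0,0):SE
t=3: a0@(1,0):NW a1@(2,1):NW a2@(0,3):W a3@(1,1):NW a4@(0,0):NW a5@(1,1):SE
t=4: a0@(0,4):NW a1@(1,0):NW a2@(0,2):W a3@(0,0):NW a4@(3,4):NW a5@(0,0):NW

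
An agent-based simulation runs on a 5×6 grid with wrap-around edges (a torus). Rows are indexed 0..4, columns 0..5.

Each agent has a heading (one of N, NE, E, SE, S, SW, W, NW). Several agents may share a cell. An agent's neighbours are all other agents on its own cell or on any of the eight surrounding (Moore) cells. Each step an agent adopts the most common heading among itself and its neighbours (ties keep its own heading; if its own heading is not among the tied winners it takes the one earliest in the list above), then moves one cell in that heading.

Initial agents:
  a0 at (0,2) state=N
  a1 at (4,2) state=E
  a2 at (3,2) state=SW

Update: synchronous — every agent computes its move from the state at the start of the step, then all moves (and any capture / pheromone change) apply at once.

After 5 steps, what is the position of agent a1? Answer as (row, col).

(4, 1)

t=1: a0@(4,2):N a1@(4,3):E a2@(4,1):SW
t=2: a0@(3,2):N a1@(4,4):E a2@(0,0):SW
t=3: a0@(2,2):N a1@(4,5):E a2@(1,5):SW
t=4: a0@(1,2):N a1@(4,0):E a2@(2,4):SW
t=5: a0@(0,2):N a1@(4,1):E a2@(3,3):SW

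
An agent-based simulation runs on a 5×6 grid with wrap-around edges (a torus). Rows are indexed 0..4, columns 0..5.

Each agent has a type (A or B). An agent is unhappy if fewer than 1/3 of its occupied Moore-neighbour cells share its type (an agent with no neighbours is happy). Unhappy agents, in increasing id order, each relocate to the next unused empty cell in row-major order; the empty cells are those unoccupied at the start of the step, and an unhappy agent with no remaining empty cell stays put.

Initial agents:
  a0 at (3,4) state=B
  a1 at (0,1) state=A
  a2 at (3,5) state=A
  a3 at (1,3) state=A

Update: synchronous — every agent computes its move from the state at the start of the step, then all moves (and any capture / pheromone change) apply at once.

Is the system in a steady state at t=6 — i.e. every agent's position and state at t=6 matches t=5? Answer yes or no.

no

t=1: a0@(0,0):B a1@(0,1):A a2@(0,2):A a3@(1,3):A
t=2: a0@(0,3):B a1@(0,1):A a2@(0,2):A a3@(1,3):A
t=3: a0@(0,0):B a1@(0,1):A a2@(0,2):A a3@(1,3):A
t=4: a0@(0,3):B a1@(0,1):A a2@(0,2):A a3@(1,3):A
t=5: a0@(0,0):B a1@(0,1):A a2@(0,2):A a3@(1,3):A
t=6: a0@(0,3):B a1@(0,1):A a2@(0,2):A a3@(1,3):A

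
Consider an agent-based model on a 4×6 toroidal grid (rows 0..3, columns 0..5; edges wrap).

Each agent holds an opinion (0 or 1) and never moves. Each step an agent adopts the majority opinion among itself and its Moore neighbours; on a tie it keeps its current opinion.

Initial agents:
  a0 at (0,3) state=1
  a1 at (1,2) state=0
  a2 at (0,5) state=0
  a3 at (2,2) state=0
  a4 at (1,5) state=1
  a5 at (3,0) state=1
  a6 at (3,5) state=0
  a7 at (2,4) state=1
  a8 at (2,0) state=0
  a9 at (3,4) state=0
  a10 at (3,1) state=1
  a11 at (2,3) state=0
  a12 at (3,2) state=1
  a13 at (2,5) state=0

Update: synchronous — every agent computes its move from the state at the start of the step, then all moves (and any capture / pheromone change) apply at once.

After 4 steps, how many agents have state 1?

t=1: a0@(0,3):1 a1@(1,2):0 a2@(0,5):0 a3@(2,2):0 a4@(1,5):0 a5@(3,0):0 a6@(3,5):0 a7@(2,4):0 a8@(2,0):0 a9@(3,4):0 a10@(3,1):1 a11@(2,3):0 a12@(3,2):1 a13@(2,5):0
t=2: a0@(0,3):1 a1@(1,2):0 a2@(0,5):0 a3@(2,2):0 a4@(1,5):0 a5@(3,0):0 a6@(3,5):0 a7@(2,4):0 a8@(2,0):0 a9@(3,4):0 a10@(3,1):0 a11@(2,3):0 a12@(3,2):1 a13@(2,5):0
t=3: a0@(0,3):1 a1@(1,2):0 a2@(0,5):0 a3@(2,2):0 a4@(1,5):0 a5@(3,0):0 a6@(3,5):0 a7@(2,4):0 a8@(2,0):0 a9@(3,4):0 a10@(3,1):0 a11@(2,3):0 a12@(3,2):0 a13@(2,5):0
t=4: a0@(0,3):0 a1@(1,2):0 a2@(0,5):0 a3@(2,2):0 a4@(1,5):0 a5@(3,0):0 a6@(3,5):0 a7@(2,4):0 a8@(2,0):0 a9@(3,4):0 a10@(3,1):0 a11@(2,3):0 a12@(3,2):0 a13@(2,5):0

0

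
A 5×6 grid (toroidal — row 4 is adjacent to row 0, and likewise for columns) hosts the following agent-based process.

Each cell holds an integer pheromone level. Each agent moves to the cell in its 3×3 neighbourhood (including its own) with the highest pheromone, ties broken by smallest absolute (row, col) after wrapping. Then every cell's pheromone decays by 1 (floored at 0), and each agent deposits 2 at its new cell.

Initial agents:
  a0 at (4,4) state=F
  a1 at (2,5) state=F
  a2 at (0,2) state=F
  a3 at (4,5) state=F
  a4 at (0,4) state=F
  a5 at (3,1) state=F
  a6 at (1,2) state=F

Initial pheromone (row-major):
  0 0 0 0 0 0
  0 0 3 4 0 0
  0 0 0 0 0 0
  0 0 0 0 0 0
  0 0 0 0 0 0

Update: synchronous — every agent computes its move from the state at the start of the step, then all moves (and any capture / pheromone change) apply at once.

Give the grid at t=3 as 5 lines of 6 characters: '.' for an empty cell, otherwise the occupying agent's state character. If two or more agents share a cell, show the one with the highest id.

t=1: a0@(0,3) a1@(1,0) a2@(1,3) a3@(0,0) a4@(1,3) a5@(2,0) a6@(1,3) | pheromone: 2 0 0 2 0 0 / 2 0 2 9 0 0 / 2 0 0 0 0 0 / 0 0 0 0 0 0 / 0 0 0 0 0 0
t=2: a0@(1,3) a1@(0,0) a2@(1,3) a3@(0,0) a4@(1,3) a5@(1,0) a6@(1,3) | pheromone: 5 0 0 1 0 0 / 3 0 1 16 0 0 / 1 0 0 0 0 0 / 0 0 0 0 0 0 / 0 0 0 0 0 0
t=3: a0@(1,3) a1@(0,0) a2@(1,3) a3@(0,0) a4@(1,3) a5@(0,0) a6@(1,3) | pheromone: 10 0 0 0 0 0 / 2 0 0 23 0 0 / 0 0 0 0 0 0 / 0 0 0 0 0 0 / 0 0 0 0 0 0

F.....
...F..
......
......
......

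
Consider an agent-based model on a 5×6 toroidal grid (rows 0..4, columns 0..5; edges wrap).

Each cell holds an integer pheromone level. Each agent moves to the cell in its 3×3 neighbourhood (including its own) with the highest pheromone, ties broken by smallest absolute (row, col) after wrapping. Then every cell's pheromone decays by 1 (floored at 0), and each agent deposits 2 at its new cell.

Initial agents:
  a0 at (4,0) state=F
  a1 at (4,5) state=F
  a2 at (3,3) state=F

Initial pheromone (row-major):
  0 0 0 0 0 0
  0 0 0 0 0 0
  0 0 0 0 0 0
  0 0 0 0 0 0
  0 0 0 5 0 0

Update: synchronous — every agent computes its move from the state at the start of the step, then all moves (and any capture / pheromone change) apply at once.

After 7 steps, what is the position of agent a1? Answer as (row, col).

(0, 0)

t=1: a0@(0,0) a1@(0,0) a2@(4,3) | pheromone: 4 0 0 0 0 0 / 0 0 0 0 0 0 / 0 0 0 0 0 0 / 0 0 0 0 0 0 / 0 0 0 6 0 0
t=2: a0@(0,0) a1@(0,0) a2@(4,3) | pheromone: 7 0 0 0 0 0 / 0 0 0 0 0 0 / 0 0 0 0 0 0 / 0 0 0 0 0 0 / 0 0 0 7 0 0
t=3: a0@(0,0) a1@(0,0) a2@(4,3) | pheromone: 10 0 0 0 0 0 / 0 0 0 0 0 0 / 0 0 0 0 0 0 / 0 0 0 0 0 0 / 0 0 0 8 0 0
t=4: a0@(0,0) a1@(0,0) a2@(4,3) | pheromone: 13 0 0 0 0 0 / 0 0 0 0 0 0 / 0 0 0 0 0 0 / 0 0 0 0 0 0 / 0 0 0 9 0 0
t=5: a0@(0,0) a1@(0,0) a2@(4,3) | pheromone: 16 0 0 0 0 0 / 0 0 0 0 0 0 / 0 0 0 0 0 0 / 0 0 0 0 0 0 / 0 0 0 10 0 0
t=6: a0@(0,0) a1@(0,0) a2@(4,3) | pheromone: 19 0 0 0 0 0 / 0 0 0 0 0 0 / 0 0 0 0 0 0 / 0 0 0 0 0 0 / 0 0 0 11 0 0
t=7: a0@(0,0) a1@(0,0) a2@(4,3) | pheromone: 22 0 0 0 0 0 / 0 0 0 0 0 0 / 0 0 0 0 0 0 / 0 0 0 0 0 0 / 0 0 0 12 0 0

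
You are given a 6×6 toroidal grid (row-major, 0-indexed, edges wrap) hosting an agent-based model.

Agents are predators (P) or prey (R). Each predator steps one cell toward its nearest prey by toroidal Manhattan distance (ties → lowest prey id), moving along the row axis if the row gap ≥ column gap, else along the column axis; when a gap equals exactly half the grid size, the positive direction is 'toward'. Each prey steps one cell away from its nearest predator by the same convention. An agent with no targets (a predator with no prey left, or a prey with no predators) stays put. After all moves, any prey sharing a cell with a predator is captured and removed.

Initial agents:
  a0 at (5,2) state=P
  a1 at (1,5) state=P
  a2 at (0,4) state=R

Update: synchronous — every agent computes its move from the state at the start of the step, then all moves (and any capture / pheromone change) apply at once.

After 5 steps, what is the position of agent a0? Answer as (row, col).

t=1: a0@(5,3):P a1@(0,5):P a2@(5,4):R
t=2: a0@(5,4):P a1@(5,5):P
t=3: (unchanged — steady state)

(5, 4)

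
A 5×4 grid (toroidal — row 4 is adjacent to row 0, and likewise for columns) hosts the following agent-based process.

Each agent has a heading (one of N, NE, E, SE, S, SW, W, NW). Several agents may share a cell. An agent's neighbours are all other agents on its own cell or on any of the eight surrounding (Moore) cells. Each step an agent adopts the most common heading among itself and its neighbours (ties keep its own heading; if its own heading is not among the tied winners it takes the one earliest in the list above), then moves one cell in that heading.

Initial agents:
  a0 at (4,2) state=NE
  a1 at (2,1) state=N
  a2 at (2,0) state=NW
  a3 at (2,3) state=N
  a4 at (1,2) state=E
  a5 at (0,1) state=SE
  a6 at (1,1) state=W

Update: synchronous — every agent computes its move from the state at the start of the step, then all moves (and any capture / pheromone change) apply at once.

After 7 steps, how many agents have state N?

6

t=1: a0@(3,3):NE a1@(1,1):N a2@(1,0):N a3@(1,3):N a4@(0,2):N a5@(1,2):SE a6@(1,0):W
t=2: a0@(2,0):NE a1@(0,1):N a2@(0,0):N a3@(0,3):N a4@(4,2):N a5@(0,2):N a6@(0,0):N
t=3: a0@(1,1):NE a1@(4,1):N a2@(4,0):N a3@(4,3):N a4@(3,2):N a5@(4,2):N a6@(4,0):N
t=4: a0@(0,2):NE a1@(3,1):N a2@(3,0):N a3@(3,3):N a4@(2,2):N a5@(3,2):N a6@(3,0):N
t=5: a0@(4,3):NE a1@(2,1):N a2@(2,0):N a3@(2,3):N a4@(1,2):N a5@(2,2):N a6@(2,0):N
t=6: a0@(3,0):NE a1@(1,1):N a2@(1,0):N a3@(1,3):N a4@(0,2):N a5@(1,2):N a6@(1,0):N
t=7: a0@(2,1):NE a1@(0,1):N a2@(0,0):N a3@(0,3):N a4@(4,2):N a5@(0,2):N a6@(0,0):N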